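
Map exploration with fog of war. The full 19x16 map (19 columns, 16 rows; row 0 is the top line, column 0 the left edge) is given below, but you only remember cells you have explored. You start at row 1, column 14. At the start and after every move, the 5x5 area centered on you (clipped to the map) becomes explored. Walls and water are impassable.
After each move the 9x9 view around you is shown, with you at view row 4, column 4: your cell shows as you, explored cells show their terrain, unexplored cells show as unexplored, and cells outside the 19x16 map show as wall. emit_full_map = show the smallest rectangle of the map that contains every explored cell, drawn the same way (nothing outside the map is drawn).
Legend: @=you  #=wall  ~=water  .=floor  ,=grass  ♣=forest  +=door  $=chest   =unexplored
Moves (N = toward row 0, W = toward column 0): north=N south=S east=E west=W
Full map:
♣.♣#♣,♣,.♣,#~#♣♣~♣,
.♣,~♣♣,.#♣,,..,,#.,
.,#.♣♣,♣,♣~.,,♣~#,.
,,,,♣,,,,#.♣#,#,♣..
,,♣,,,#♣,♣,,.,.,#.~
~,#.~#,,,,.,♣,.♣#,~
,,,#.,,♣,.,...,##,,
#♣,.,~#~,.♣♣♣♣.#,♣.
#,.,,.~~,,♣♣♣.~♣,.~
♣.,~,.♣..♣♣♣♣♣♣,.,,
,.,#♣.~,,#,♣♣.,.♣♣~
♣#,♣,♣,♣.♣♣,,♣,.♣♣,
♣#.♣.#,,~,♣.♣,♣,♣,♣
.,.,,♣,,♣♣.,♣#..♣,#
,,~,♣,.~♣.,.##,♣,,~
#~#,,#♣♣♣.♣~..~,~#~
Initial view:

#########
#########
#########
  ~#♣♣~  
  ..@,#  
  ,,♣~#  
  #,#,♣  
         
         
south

#########
#########
  ~#♣♣~  
  ..,,#  
  ,,@~#  
  #,#,♣  
  .,.,#  
         
         

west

#########
#########
  #~#♣♣~ 
  ,..,,# 
  .,@♣~# 
  ♣#,#,♣ 
  ,.,.,# 
         
         

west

#########
#########
  ,#~#♣♣~
  ,,..,,#
  ~.@,♣~#
  .♣#,#,♣
  ,,.,.,#
         
         

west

#########
#########
  ♣,#~#♣♣
  ♣,,..,,
  ♣~@,,♣~
  #.♣#,#,
  ♣,,.,.,
         
         

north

#########
#########
#########
  ♣,#~#♣♣
  ♣,@..,,
  ♣~.,,♣~
  #.♣#,#,
  ♣,,.,.,
         

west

#########
#########
#########
  .♣,#~#♣
  #♣@,..,
  ,♣~.,,♣
  ,#.♣#,#
   ♣,,.,.
         

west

#########
#########
#########
  ,.♣,#~#
  .#@,,..
  ♣,♣~.,,
  ,,#.♣#,
    ♣,,.,
         

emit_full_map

,.♣,#~#♣♣~
.#@,,..,,#
♣,♣~.,,♣~#
,,#.♣#,#,♣
  ♣,,.,.,#

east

#########
#########
#########
 ,.♣,#~#♣
 .#♣@,..,
 ♣,♣~.,,♣
 ,,#.♣#,#
   ♣,,.,.
         

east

#########
#########
#########
,.♣,#~#♣♣
.#♣,@..,,
♣,♣~.,,♣~
,,#.♣#,#,
  ♣,,.,.,
         

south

#########
#########
,.♣,#~#♣♣
.#♣,,..,,
♣,♣~@,,♣~
,,#.♣#,#,
  ♣,,.,.,
         
         

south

#########
,.♣,#~#♣♣
.#♣,,..,,
♣,♣~.,,♣~
,,#.@#,#,
  ♣,,.,.,
  ,.,♣,  
         
         

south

,.♣,#~#♣♣
.#♣,,..,,
♣,♣~.,,♣~
,,#.♣#,#,
  ♣,@.,.,
  ,.,♣,  
  .,...  
         
         

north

#########
,.♣,#~#♣♣
.#♣,,..,,
♣,♣~.,,♣~
,,#.@#,#,
  ♣,,.,.,
  ,.,♣,  
  .,...  
         

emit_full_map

,.♣,#~#♣♣~
.#♣,,..,,#
♣,♣~.,,♣~#
,,#.@#,#,♣
  ♣,,.,.,#
  ,.,♣,   
  .,...   

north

#########
#########
,.♣,#~#♣♣
.#♣,,..,,
♣,♣~@,,♣~
,,#.♣#,#,
  ♣,,.,.,
  ,.,♣,  
  .,...  

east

#########
#########
.♣,#~#♣♣~
#♣,,..,,#
,♣~.@,♣~#
,#.♣#,#,♣
 ♣,,.,.,#
 ,.,♣,   
 .,...   

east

#########
#########
♣,#~#♣♣~ 
♣,,..,,# 
♣~.,@♣~# 
#.♣#,#,♣ 
♣,,.,.,# 
,.,♣,    
.,...    

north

#########
#########
#########
♣,#~#♣♣~ 
♣,,.@,,# 
♣~.,,♣~# 
#.♣#,#,♣ 
♣,,.,.,# 
,.,♣,    

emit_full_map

,.♣,#~#♣♣~
.#♣,,.@,,#
♣,♣~.,,♣~#
,,#.♣#,#,♣
  ♣,,.,.,#
  ,.,♣,   
  .,...   


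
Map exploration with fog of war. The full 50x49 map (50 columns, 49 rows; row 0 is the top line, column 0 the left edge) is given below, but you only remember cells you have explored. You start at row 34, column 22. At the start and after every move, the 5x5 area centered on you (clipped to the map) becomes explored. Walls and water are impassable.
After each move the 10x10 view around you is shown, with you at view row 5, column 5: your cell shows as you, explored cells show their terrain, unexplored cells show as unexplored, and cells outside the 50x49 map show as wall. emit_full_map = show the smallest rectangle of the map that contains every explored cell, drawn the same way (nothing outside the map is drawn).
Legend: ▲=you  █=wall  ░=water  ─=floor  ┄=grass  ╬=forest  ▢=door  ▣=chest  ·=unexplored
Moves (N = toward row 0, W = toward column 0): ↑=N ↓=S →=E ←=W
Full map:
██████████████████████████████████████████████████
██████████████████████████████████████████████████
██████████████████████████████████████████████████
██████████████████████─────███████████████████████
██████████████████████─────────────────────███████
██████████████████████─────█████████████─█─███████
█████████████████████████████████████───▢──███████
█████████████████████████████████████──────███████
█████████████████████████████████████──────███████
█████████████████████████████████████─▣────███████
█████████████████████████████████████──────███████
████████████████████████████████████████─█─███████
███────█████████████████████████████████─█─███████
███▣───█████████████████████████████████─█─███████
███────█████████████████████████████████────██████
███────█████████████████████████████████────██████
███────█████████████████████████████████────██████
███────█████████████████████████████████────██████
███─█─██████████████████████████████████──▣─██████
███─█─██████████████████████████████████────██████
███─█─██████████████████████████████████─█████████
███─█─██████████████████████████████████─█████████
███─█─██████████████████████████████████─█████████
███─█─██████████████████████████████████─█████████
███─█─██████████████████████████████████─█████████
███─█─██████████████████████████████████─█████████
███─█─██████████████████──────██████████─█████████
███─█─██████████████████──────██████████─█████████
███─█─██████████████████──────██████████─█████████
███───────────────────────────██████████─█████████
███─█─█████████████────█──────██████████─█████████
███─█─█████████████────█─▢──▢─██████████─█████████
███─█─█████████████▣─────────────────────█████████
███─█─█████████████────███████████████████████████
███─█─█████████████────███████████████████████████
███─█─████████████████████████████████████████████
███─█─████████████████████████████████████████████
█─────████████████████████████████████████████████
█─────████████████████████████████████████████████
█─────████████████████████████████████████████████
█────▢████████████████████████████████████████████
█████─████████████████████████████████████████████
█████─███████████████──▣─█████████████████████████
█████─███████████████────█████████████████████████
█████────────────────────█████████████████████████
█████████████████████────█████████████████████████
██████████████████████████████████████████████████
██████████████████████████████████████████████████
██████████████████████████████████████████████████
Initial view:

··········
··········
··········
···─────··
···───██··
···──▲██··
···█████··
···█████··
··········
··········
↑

··········
··········
··········
···───█─··
···─────··
···──▲██··
···───██··
···█████··
···█████··
··········

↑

··········
··········
··········
···───█─··
···───█─··
···──▲──··
···───██··
···───██··
···█████··
···█████··

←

··········
··········
··········
···────█─·
···────█─·
···▣─▲───·
···────██·
···────██·
····█████·
····█████·

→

··········
··········
··········
··────█─··
··────█─··
··▣──▲──··
··────██··
··────██··
···█████··
···█████··

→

··········
··········
··········
·────█──··
·────█─▢··
·▣───▲──··
·────███··
·────███··
··█████···
··█████···

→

··········
··········
··········
────█───··
────█─▢─··
▣────▲──··
────████··
────████··
·█████····
·█████····

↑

··········
··········
··········
···─────··
────█───··
────█▲▢─··
▣───────··
────████··
────████··
·█████····

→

··········
··········
··········
··──────··
───█────··
───█─▲──··
────────··
───█████··
───████···
█████·····

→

··········
··········
··········
·───────··
──█─────··
──█─▢▲─▢··
────────··
──██████··
──████····
████······

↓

··········
··········
·───────··
──█─────··
──█─▢──▢··
─────▲──··
──██████··
──██████··
████······
████······

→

··········
··········
───────···
─█──────··
─█─▢──▢─··
─────▲──··
─███████··
─███████··
███·······
███·······

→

··········
··········
──────····
█──────█··
█─▢──▢─█··
─────▲──··
████████··
████████··
██········
██········

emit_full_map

···───────··
────█──────█
────█─▢──▢─█
▣────────▲──
────████████
────████████
·█████······
·█████······

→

··········
··········
─────·····
──────██··
─▢──▢─██··
─────▲──··
████████··
████████··
█·········
█·········

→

··········
··········
────······
─────███··
▢──▢─███··
─────▲──··
████████··
████████··
··········
··········

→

··········
··········
───·······
────████··
──▢─████··
─────▲──··
████████··
████████··
··········
··········

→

··········
··········
──········
───█████··
─▢─█████··
─────▲──··
████████··
████████··
··········
··········

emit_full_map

···───────······
────█──────█████
────█─▢──▢─█████
▣────────────▲──
────████████████
────████████████
·█████··········
·█████··········

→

··········
··········
─·········
──██████··
▢─██████··
─────▲──··
████████··
████████··
··········
··········

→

··········
··········
··········
─███████··
─███████··
─────▲──··
████████··
████████··
··········
··········

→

··········
··········
··········
████████··
████████··
─────▲──··
████████··
████████··
··········
··········

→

··········
··········
··········
████████··
████████··
─────▲──··
████████··
████████··
··········
··········


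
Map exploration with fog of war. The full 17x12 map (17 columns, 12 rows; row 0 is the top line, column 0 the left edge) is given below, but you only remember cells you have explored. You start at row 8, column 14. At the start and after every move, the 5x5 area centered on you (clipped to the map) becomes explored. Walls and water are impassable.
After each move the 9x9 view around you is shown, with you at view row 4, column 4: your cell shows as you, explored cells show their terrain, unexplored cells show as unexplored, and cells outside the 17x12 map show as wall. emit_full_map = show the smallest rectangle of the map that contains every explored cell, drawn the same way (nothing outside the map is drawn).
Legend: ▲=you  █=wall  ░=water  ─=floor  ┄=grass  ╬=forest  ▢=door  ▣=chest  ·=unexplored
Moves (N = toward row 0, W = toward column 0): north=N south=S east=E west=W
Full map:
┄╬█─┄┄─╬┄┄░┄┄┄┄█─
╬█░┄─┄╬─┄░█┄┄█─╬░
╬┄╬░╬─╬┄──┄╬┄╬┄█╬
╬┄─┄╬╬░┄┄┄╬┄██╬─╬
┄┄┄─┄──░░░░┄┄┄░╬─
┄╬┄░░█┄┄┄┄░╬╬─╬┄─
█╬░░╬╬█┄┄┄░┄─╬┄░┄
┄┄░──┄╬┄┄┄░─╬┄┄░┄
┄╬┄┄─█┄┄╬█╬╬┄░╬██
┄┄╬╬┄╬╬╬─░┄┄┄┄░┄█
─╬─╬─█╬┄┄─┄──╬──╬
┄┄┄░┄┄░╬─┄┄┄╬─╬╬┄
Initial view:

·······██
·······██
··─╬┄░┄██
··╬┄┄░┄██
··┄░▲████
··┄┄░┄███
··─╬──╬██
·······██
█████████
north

·······██
·······██
··╬─╬┄─██
··─╬┄░┄██
··╬┄▲░┄██
··┄░╬████
··┄┄░┄███
··─╬──╬██
·······██

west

········█
········█
··╬╬─╬┄─█
··┄─╬┄░┄█
··─╬▲┄░┄█
··╬┄░╬███
··┄┄┄░┄██
···─╬──╬█
········█

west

·········
·········
··░╬╬─╬┄─
··░┄─╬┄░┄
··░─▲┄┄░┄
··╬╬┄░╬██
··┄┄┄┄░┄█
····─╬──╬
·········

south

·········
··░╬╬─╬┄─
··░┄─╬┄░┄
··░─╬┄┄░┄
··╬╬▲░╬██
··┄┄┄┄░┄█
··┄──╬──╬
·········
█████████

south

··░╬╬─╬┄─
··░┄─╬┄░┄
··░─╬┄┄░┄
··╬╬┄░╬██
··┄┄▲┄░┄█
··┄──╬──╬
··┄┄╬─╬··
█████████
█████████

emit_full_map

░╬╬─╬┄─
░┄─╬┄░┄
░─╬┄┄░┄
╬╬┄░╬██
┄┄▲┄░┄█
┄──╬──╬
┄┄╬─╬··

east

·░╬╬─╬┄─█
·░┄─╬┄░┄█
·░─╬┄┄░┄█
·╬╬┄░╬███
·┄┄┄▲░┄██
·┄──╬──╬█
·┄┄╬─╬╬·█
█████████
█████████

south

·░┄─╬┄░┄█
·░─╬┄┄░┄█
·╬╬┄░╬███
·┄┄┄┄░┄██
·┄──▲──╬█
·┄┄╬─╬╬·█
█████████
█████████
█████████

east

░┄─╬┄░┄██
░─╬┄┄░┄██
╬╬┄░╬████
┄┄┄┄░┄███
┄──╬▲─╬██
┄┄╬─╬╬┄██
█████████
█████████
█████████

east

┄─╬┄░┄███
─╬┄┄░┄███
╬┄░╬█████
┄┄┄░┄████
──╬─▲╬███
┄╬─╬╬┄███
█████████
█████████
█████████

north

╬╬─╬┄─███
┄─╬┄░┄███
─╬┄┄░┄███
╬┄░╬█████
┄┄┄░▲████
──╬──╬███
┄╬─╬╬┄███
█████████
█████████

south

┄─╬┄░┄███
─╬┄┄░┄███
╬┄░╬█████
┄┄┄░┄████
──╬─▲╬███
┄╬─╬╬┄███
█████████
█████████
█████████

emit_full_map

░╬╬─╬┄─
░┄─╬┄░┄
░─╬┄┄░┄
╬╬┄░╬██
┄┄┄┄░┄█
┄──╬─▲╬
┄┄╬─╬╬┄

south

─╬┄┄░┄███
╬┄░╬█████
┄┄┄░┄████
──╬──╬███
┄╬─╬▲┄███
█████████
█████████
█████████
█████████

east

╬┄┄░┄████
┄░╬██████
┄┄░┄█████
─╬──╬████
╬─╬╬▲████
█████████
█████████
█████████
█████████

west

─╬┄┄░┄███
╬┄░╬█████
┄┄┄░┄████
──╬──╬███
┄╬─╬▲┄███
█████████
█████████
█████████
█████████

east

╬┄┄░┄████
┄░╬██████
┄┄░┄█████
─╬──╬████
╬─╬╬▲████
█████████
█████████
█████████
█████████

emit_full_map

░╬╬─╬┄─
░┄─╬┄░┄
░─╬┄┄░┄
╬╬┄░╬██
┄┄┄┄░┄█
┄──╬──╬
┄┄╬─╬╬▲


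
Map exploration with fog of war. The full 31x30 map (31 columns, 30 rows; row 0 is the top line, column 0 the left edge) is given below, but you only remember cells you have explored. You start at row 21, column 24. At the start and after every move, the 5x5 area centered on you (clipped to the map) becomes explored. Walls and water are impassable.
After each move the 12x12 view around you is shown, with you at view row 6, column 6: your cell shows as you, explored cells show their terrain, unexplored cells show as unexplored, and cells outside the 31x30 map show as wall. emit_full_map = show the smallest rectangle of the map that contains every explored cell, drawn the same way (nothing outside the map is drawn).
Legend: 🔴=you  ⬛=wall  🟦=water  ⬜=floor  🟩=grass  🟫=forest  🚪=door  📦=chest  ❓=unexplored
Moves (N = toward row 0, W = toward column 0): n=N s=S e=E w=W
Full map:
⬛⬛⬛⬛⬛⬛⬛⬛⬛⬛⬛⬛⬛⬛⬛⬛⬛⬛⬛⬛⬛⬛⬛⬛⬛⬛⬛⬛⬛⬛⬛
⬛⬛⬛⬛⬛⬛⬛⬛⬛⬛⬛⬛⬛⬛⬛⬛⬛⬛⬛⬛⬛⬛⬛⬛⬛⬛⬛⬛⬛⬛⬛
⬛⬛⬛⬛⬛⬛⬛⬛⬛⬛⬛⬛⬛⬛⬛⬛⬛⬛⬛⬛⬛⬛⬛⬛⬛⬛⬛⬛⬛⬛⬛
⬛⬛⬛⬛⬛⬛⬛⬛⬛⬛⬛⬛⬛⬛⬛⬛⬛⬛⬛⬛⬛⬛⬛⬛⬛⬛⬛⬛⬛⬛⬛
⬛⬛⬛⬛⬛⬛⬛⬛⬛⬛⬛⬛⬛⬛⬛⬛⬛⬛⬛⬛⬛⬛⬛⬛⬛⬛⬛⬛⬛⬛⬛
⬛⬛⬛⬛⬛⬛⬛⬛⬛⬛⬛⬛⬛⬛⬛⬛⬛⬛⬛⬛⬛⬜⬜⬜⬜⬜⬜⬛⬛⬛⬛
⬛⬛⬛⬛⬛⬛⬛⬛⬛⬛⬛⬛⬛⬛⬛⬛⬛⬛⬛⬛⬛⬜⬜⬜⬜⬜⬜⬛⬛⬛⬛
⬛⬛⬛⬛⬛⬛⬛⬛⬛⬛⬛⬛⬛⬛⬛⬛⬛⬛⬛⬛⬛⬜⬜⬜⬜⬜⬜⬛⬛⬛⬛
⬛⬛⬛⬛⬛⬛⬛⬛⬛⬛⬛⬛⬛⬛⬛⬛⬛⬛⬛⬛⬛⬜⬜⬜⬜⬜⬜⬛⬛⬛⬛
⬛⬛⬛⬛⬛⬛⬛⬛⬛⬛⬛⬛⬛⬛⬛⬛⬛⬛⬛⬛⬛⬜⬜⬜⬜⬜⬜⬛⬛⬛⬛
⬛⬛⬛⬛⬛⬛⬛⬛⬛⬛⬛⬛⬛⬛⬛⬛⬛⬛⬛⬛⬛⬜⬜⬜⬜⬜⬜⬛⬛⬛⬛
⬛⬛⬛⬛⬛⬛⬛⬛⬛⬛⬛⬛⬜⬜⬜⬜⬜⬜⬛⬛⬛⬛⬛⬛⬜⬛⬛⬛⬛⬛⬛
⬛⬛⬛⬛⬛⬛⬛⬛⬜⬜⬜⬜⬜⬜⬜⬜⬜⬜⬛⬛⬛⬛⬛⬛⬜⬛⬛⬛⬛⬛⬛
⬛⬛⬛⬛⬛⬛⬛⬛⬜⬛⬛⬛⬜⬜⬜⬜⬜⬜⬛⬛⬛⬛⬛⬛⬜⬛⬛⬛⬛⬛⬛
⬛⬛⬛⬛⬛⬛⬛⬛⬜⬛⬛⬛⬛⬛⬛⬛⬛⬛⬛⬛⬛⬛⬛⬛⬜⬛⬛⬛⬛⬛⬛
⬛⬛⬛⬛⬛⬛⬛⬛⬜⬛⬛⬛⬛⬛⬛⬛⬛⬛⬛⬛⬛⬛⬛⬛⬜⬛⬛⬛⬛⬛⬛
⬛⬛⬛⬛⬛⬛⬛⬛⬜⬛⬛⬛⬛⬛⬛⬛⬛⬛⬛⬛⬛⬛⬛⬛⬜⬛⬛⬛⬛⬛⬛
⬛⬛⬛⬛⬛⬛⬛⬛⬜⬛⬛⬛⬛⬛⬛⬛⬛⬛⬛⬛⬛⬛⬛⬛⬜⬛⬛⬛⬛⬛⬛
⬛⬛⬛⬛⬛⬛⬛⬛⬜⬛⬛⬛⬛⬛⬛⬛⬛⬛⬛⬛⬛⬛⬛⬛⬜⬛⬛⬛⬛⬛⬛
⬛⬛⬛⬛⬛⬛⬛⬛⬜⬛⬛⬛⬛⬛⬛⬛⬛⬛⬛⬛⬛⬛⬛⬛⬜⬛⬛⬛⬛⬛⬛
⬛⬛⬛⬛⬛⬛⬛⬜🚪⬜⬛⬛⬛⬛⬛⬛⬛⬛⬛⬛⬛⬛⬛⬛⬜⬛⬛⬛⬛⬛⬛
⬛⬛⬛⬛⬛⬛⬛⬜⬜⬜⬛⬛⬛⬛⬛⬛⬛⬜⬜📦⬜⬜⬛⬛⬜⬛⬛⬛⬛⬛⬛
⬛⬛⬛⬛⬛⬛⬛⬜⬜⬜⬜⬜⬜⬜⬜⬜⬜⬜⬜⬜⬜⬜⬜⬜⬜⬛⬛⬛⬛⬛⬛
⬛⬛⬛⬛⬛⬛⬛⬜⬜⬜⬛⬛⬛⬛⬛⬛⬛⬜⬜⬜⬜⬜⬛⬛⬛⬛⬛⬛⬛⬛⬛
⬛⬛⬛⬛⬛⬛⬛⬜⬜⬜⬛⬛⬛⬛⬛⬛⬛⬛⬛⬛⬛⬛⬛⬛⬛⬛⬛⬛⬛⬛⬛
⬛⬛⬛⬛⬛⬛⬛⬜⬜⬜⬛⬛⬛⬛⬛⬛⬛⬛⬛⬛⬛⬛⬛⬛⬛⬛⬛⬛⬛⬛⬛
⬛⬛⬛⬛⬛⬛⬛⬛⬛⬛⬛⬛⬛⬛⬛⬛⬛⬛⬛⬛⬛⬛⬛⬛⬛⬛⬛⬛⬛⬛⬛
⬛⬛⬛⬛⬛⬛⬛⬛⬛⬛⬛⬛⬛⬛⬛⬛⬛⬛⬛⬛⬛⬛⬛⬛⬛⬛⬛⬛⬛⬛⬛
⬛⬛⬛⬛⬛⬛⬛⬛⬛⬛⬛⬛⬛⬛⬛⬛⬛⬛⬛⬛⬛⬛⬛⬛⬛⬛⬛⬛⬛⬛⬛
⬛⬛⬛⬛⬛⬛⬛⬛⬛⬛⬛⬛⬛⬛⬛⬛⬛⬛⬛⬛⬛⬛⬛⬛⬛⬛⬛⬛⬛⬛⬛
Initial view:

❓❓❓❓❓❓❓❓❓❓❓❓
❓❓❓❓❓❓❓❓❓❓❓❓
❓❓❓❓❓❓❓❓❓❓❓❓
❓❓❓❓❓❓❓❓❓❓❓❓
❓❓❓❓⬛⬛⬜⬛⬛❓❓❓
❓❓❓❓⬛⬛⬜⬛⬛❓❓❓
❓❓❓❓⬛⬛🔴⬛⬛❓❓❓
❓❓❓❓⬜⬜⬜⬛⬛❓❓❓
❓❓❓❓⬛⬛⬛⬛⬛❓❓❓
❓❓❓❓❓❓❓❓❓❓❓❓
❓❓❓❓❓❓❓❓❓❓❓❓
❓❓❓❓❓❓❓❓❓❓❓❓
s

❓❓❓❓❓❓❓❓❓❓❓❓
❓❓❓❓❓❓❓❓❓❓❓❓
❓❓❓❓❓❓❓❓❓❓❓❓
❓❓❓❓⬛⬛⬜⬛⬛❓❓❓
❓❓❓❓⬛⬛⬜⬛⬛❓❓❓
❓❓❓❓⬛⬛⬜⬛⬛❓❓❓
❓❓❓❓⬜⬜🔴⬛⬛❓❓❓
❓❓❓❓⬛⬛⬛⬛⬛❓❓❓
❓❓❓❓⬛⬛⬛⬛⬛❓❓❓
❓❓❓❓❓❓❓❓❓❓❓❓
❓❓❓❓❓❓❓❓❓❓❓❓
❓❓❓❓❓❓❓❓❓❓❓❓

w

❓❓❓❓❓❓❓❓❓❓❓❓
❓❓❓❓❓❓❓❓❓❓❓❓
❓❓❓❓❓❓❓❓❓❓❓❓
❓❓❓❓❓⬛⬛⬜⬛⬛❓❓
❓❓❓❓⬛⬛⬛⬜⬛⬛❓❓
❓❓❓❓⬜⬛⬛⬜⬛⬛❓❓
❓❓❓❓⬜⬜🔴⬜⬛⬛❓❓
❓❓❓❓⬜⬛⬛⬛⬛⬛❓❓
❓❓❓❓⬛⬛⬛⬛⬛⬛❓❓
❓❓❓❓❓❓❓❓❓❓❓❓
❓❓❓❓❓❓❓❓❓❓❓❓
❓❓❓❓❓❓❓❓❓❓❓❓

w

❓❓❓❓❓❓❓❓❓❓❓❓
❓❓❓❓❓❓❓❓❓❓❓❓
❓❓❓❓❓❓❓❓❓❓❓❓
❓❓❓❓❓❓⬛⬛⬜⬛⬛❓
❓❓❓❓⬛⬛⬛⬛⬜⬛⬛❓
❓❓❓❓⬜⬜⬛⬛⬜⬛⬛❓
❓❓❓❓⬜⬜🔴⬜⬜⬛⬛❓
❓❓❓❓⬜⬜⬛⬛⬛⬛⬛❓
❓❓❓❓⬛⬛⬛⬛⬛⬛⬛❓
❓❓❓❓❓❓❓❓❓❓❓❓
❓❓❓❓❓❓❓❓❓❓❓❓
❓❓❓❓❓❓❓❓❓❓❓❓

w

❓❓❓❓❓❓❓❓❓❓❓❓
❓❓❓❓❓❓❓❓❓❓❓❓
❓❓❓❓❓❓❓❓❓❓❓❓
❓❓❓❓❓❓❓⬛⬛⬜⬛⬛
❓❓❓❓⬛⬛⬛⬛⬛⬜⬛⬛
❓❓❓❓📦⬜⬜⬛⬛⬜⬛⬛
❓❓❓❓⬜⬜🔴⬜⬜⬜⬛⬛
❓❓❓❓⬜⬜⬜⬛⬛⬛⬛⬛
❓❓❓❓⬛⬛⬛⬛⬛⬛⬛⬛
❓❓❓❓❓❓❓❓❓❓❓❓
❓❓❓❓❓❓❓❓❓❓❓❓
❓❓❓❓❓❓❓❓❓❓❓❓

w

❓❓❓❓❓❓❓❓❓❓❓❓
❓❓❓❓❓❓❓❓❓❓❓❓
❓❓❓❓❓❓❓❓❓❓❓❓
❓❓❓❓❓❓❓❓⬛⬛⬜⬛
❓❓❓❓⬛⬛⬛⬛⬛⬛⬜⬛
❓❓❓❓⬜📦⬜⬜⬛⬛⬜⬛
❓❓❓❓⬜⬜🔴⬜⬜⬜⬜⬛
❓❓❓❓⬜⬜⬜⬜⬛⬛⬛⬛
❓❓❓❓⬛⬛⬛⬛⬛⬛⬛⬛
❓❓❓❓❓❓❓❓❓❓❓❓
❓❓❓❓❓❓❓❓❓❓❓❓
❓❓❓❓❓❓❓❓❓❓❓❓

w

❓❓❓❓❓❓❓❓❓❓❓❓
❓❓❓❓❓❓❓❓❓❓❓❓
❓❓❓❓❓❓❓❓❓❓❓❓
❓❓❓❓❓❓❓❓❓⬛⬛⬜
❓❓❓❓⬛⬛⬛⬛⬛⬛⬛⬜
❓❓❓❓⬜⬜📦⬜⬜⬛⬛⬜
❓❓❓❓⬜⬜🔴⬜⬜⬜⬜⬜
❓❓❓❓⬜⬜⬜⬜⬜⬛⬛⬛
❓❓❓❓⬛⬛⬛⬛⬛⬛⬛⬛
❓❓❓❓❓❓❓❓❓❓❓❓
❓❓❓❓❓❓❓❓❓❓❓❓
❓❓❓❓❓❓❓❓❓❓❓❓

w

❓❓❓❓❓❓❓❓❓❓❓❓
❓❓❓❓❓❓❓❓❓❓❓❓
❓❓❓❓❓❓❓❓❓❓❓❓
❓❓❓❓❓❓❓❓❓❓⬛⬛
❓❓❓❓⬛⬛⬛⬛⬛⬛⬛⬛
❓❓❓❓⬛⬜⬜📦⬜⬜⬛⬛
❓❓❓❓⬜⬜🔴⬜⬜⬜⬜⬜
❓❓❓❓⬛⬜⬜⬜⬜⬜⬛⬛
❓❓❓❓⬛⬛⬛⬛⬛⬛⬛⬛
❓❓❓❓❓❓❓❓❓❓❓❓
❓❓❓❓❓❓❓❓❓❓❓❓
❓❓❓❓❓❓❓❓❓❓❓❓

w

❓❓❓❓❓❓❓❓❓❓❓❓
❓❓❓❓❓❓❓❓❓❓❓❓
❓❓❓❓❓❓❓❓❓❓❓❓
❓❓❓❓❓❓❓❓❓❓❓⬛
❓❓❓❓⬛⬛⬛⬛⬛⬛⬛⬛
❓❓❓❓⬛⬛⬜⬜📦⬜⬜⬛
❓❓❓❓⬜⬜🔴⬜⬜⬜⬜⬜
❓❓❓❓⬛⬛⬜⬜⬜⬜⬜⬛
❓❓❓❓⬛⬛⬛⬛⬛⬛⬛⬛
❓❓❓❓❓❓❓❓❓❓❓❓
❓❓❓❓❓❓❓❓❓❓❓❓
❓❓❓❓❓❓❓❓❓❓❓❓

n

❓❓❓❓❓❓❓❓❓❓❓❓
❓❓❓❓❓❓❓❓❓❓❓❓
❓❓❓❓❓❓❓❓❓❓❓❓
❓❓❓❓❓❓❓❓❓❓❓❓
❓❓❓❓⬛⬛⬛⬛⬛❓❓⬛
❓❓❓❓⬛⬛⬛⬛⬛⬛⬛⬛
❓❓❓❓⬛⬛🔴⬜📦⬜⬜⬛
❓❓❓❓⬜⬜⬜⬜⬜⬜⬜⬜
❓❓❓❓⬛⬛⬜⬜⬜⬜⬜⬛
❓❓❓❓⬛⬛⬛⬛⬛⬛⬛⬛
❓❓❓❓❓❓❓❓❓❓❓❓
❓❓❓❓❓❓❓❓❓❓❓❓

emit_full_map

⬛⬛⬛⬛⬛❓❓⬛⬛⬜⬛⬛
⬛⬛⬛⬛⬛⬛⬛⬛⬛⬜⬛⬛
⬛⬛🔴⬜📦⬜⬜⬛⬛⬜⬛⬛
⬜⬜⬜⬜⬜⬜⬜⬜⬜⬜⬛⬛
⬛⬛⬜⬜⬜⬜⬜⬛⬛⬛⬛⬛
⬛⬛⬛⬛⬛⬛⬛⬛⬛⬛⬛⬛

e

❓❓❓❓❓❓❓❓❓❓❓❓
❓❓❓❓❓❓❓❓❓❓❓❓
❓❓❓❓❓❓❓❓❓❓❓❓
❓❓❓❓❓❓❓❓❓❓❓❓
❓❓❓⬛⬛⬛⬛⬛⬛❓⬛⬛
❓❓❓⬛⬛⬛⬛⬛⬛⬛⬛⬛
❓❓❓⬛⬛⬜🔴📦⬜⬜⬛⬛
❓❓❓⬜⬜⬜⬜⬜⬜⬜⬜⬜
❓❓❓⬛⬛⬜⬜⬜⬜⬜⬛⬛
❓❓❓⬛⬛⬛⬛⬛⬛⬛⬛⬛
❓❓❓❓❓❓❓❓❓❓❓❓
❓❓❓❓❓❓❓❓❓❓❓❓

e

❓❓❓❓❓❓❓❓❓❓❓❓
❓❓❓❓❓❓❓❓❓❓❓❓
❓❓❓❓❓❓❓❓❓❓❓❓
❓❓❓❓❓❓❓❓❓❓❓❓
❓❓⬛⬛⬛⬛⬛⬛⬛⬛⬛⬜
❓❓⬛⬛⬛⬛⬛⬛⬛⬛⬛⬜
❓❓⬛⬛⬜⬜🔴⬜⬜⬛⬛⬜
❓❓⬜⬜⬜⬜⬜⬜⬜⬜⬜⬜
❓❓⬛⬛⬜⬜⬜⬜⬜⬛⬛⬛
❓❓⬛⬛⬛⬛⬛⬛⬛⬛⬛⬛
❓❓❓❓❓❓❓❓❓❓❓❓
❓❓❓❓❓❓❓❓❓❓❓❓

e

❓❓❓❓❓❓❓❓❓❓❓❓
❓❓❓❓❓❓❓❓❓❓❓❓
❓❓❓❓❓❓❓❓❓❓❓❓
❓❓❓❓❓❓❓❓❓❓❓❓
❓⬛⬛⬛⬛⬛⬛⬛⬛⬛⬜⬛
❓⬛⬛⬛⬛⬛⬛⬛⬛⬛⬜⬛
❓⬛⬛⬜⬜📦🔴⬜⬛⬛⬜⬛
❓⬜⬜⬜⬜⬜⬜⬜⬜⬜⬜⬛
❓⬛⬛⬜⬜⬜⬜⬜⬛⬛⬛⬛
❓⬛⬛⬛⬛⬛⬛⬛⬛⬛⬛⬛
❓❓❓❓❓❓❓❓❓❓❓❓
❓❓❓❓❓❓❓❓❓❓❓❓

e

❓❓❓❓❓❓❓❓❓❓❓❓
❓❓❓❓❓❓❓❓❓❓❓❓
❓❓❓❓❓❓❓❓❓❓❓❓
❓❓❓❓❓❓❓❓❓❓❓❓
⬛⬛⬛⬛⬛⬛⬛⬛⬛⬜⬛⬛
⬛⬛⬛⬛⬛⬛⬛⬛⬛⬜⬛⬛
⬛⬛⬜⬜📦⬜🔴⬛⬛⬜⬛⬛
⬜⬜⬜⬜⬜⬜⬜⬜⬜⬜⬛⬛
⬛⬛⬜⬜⬜⬜⬜⬛⬛⬛⬛⬛
⬛⬛⬛⬛⬛⬛⬛⬛⬛⬛⬛⬛
❓❓❓❓❓❓❓❓❓❓❓❓
❓❓❓❓❓❓❓❓❓❓❓❓

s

❓❓❓❓❓❓❓❓❓❓❓❓
❓❓❓❓❓❓❓❓❓❓❓❓
❓❓❓❓❓❓❓❓❓❓❓❓
⬛⬛⬛⬛⬛⬛⬛⬛⬛⬜⬛⬛
⬛⬛⬛⬛⬛⬛⬛⬛⬛⬜⬛⬛
⬛⬛⬜⬜📦⬜⬜⬛⬛⬜⬛⬛
⬜⬜⬜⬜⬜⬜🔴⬜⬜⬜⬛⬛
⬛⬛⬜⬜⬜⬜⬜⬛⬛⬛⬛⬛
⬛⬛⬛⬛⬛⬛⬛⬛⬛⬛⬛⬛
❓❓❓❓❓❓❓❓❓❓❓❓
❓❓❓❓❓❓❓❓❓❓❓❓
❓❓❓❓❓❓❓❓❓❓❓❓

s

❓❓❓❓❓❓❓❓❓❓❓❓
❓❓❓❓❓❓❓❓❓❓❓❓
⬛⬛⬛⬛⬛⬛⬛⬛⬛⬜⬛⬛
⬛⬛⬛⬛⬛⬛⬛⬛⬛⬜⬛⬛
⬛⬛⬜⬜📦⬜⬜⬛⬛⬜⬛⬛
⬜⬜⬜⬜⬜⬜⬜⬜⬜⬜⬛⬛
⬛⬛⬜⬜⬜⬜🔴⬛⬛⬛⬛⬛
⬛⬛⬛⬛⬛⬛⬛⬛⬛⬛⬛⬛
❓❓❓❓⬛⬛⬛⬛⬛❓❓❓
❓❓❓❓❓❓❓❓❓❓❓❓
❓❓❓❓❓❓❓❓❓❓❓❓
❓❓❓❓❓❓❓❓❓❓❓❓

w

❓❓❓❓❓❓❓❓❓❓❓❓
❓❓❓❓❓❓❓❓❓❓❓❓
❓⬛⬛⬛⬛⬛⬛⬛⬛⬛⬜⬛
❓⬛⬛⬛⬛⬛⬛⬛⬛⬛⬜⬛
❓⬛⬛⬜⬜📦⬜⬜⬛⬛⬜⬛
❓⬜⬜⬜⬜⬜⬜⬜⬜⬜⬜⬛
❓⬛⬛⬜⬜⬜🔴⬜⬛⬛⬛⬛
❓⬛⬛⬛⬛⬛⬛⬛⬛⬛⬛⬛
❓❓❓❓⬛⬛⬛⬛⬛⬛❓❓
❓❓❓❓❓❓❓❓❓❓❓❓
❓❓❓❓❓❓❓❓❓❓❓❓
❓❓❓❓❓❓❓❓❓❓❓❓

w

❓❓❓❓❓❓❓❓❓❓❓❓
❓❓❓❓❓❓❓❓❓❓❓❓
❓❓⬛⬛⬛⬛⬛⬛⬛⬛⬛⬜
❓❓⬛⬛⬛⬛⬛⬛⬛⬛⬛⬜
❓❓⬛⬛⬜⬜📦⬜⬜⬛⬛⬜
❓❓⬜⬜⬜⬜⬜⬜⬜⬜⬜⬜
❓❓⬛⬛⬜⬜🔴⬜⬜⬛⬛⬛
❓❓⬛⬛⬛⬛⬛⬛⬛⬛⬛⬛
❓❓❓❓⬛⬛⬛⬛⬛⬛⬛❓
❓❓❓❓❓❓❓❓❓❓❓❓
❓❓❓❓❓❓❓❓❓❓❓❓
❓❓❓❓❓❓❓❓❓❓❓❓

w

❓❓❓❓❓❓❓❓❓❓❓❓
❓❓❓❓❓❓❓❓❓❓❓❓
❓❓❓⬛⬛⬛⬛⬛⬛⬛⬛⬛
❓❓❓⬛⬛⬛⬛⬛⬛⬛⬛⬛
❓❓❓⬛⬛⬜⬜📦⬜⬜⬛⬛
❓❓❓⬜⬜⬜⬜⬜⬜⬜⬜⬜
❓❓❓⬛⬛⬜🔴⬜⬜⬜⬛⬛
❓❓❓⬛⬛⬛⬛⬛⬛⬛⬛⬛
❓❓❓❓⬛⬛⬛⬛⬛⬛⬛⬛
❓❓❓❓❓❓❓❓❓❓❓❓
❓❓❓❓❓❓❓❓❓❓❓❓
❓❓❓❓❓❓❓❓❓❓❓❓

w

❓❓❓❓❓❓❓❓❓❓❓❓
❓❓❓❓❓❓❓❓❓❓❓❓
❓❓❓❓⬛⬛⬛⬛⬛⬛⬛⬛
❓❓❓❓⬛⬛⬛⬛⬛⬛⬛⬛
❓❓❓❓⬛⬛⬜⬜📦⬜⬜⬛
❓❓❓❓⬜⬜⬜⬜⬜⬜⬜⬜
❓❓❓❓⬛⬛🔴⬜⬜⬜⬜⬛
❓❓❓❓⬛⬛⬛⬛⬛⬛⬛⬛
❓❓❓❓⬛⬛⬛⬛⬛⬛⬛⬛
❓❓❓❓❓❓❓❓❓❓❓❓
❓❓❓❓❓❓❓❓❓❓❓❓
❓❓❓❓❓❓❓❓❓❓❓❓

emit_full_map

⬛⬛⬛⬛⬛⬛⬛⬛⬛⬜⬛⬛
⬛⬛⬛⬛⬛⬛⬛⬛⬛⬜⬛⬛
⬛⬛⬜⬜📦⬜⬜⬛⬛⬜⬛⬛
⬜⬜⬜⬜⬜⬜⬜⬜⬜⬜⬛⬛
⬛⬛🔴⬜⬜⬜⬜⬛⬛⬛⬛⬛
⬛⬛⬛⬛⬛⬛⬛⬛⬛⬛⬛⬛
⬛⬛⬛⬛⬛⬛⬛⬛⬛❓❓❓

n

❓❓❓❓❓❓❓❓❓❓❓❓
❓❓❓❓❓❓❓❓❓❓❓❓
❓❓❓❓❓❓❓❓❓❓❓❓
❓❓❓❓⬛⬛⬛⬛⬛⬛⬛⬛
❓❓❓❓⬛⬛⬛⬛⬛⬛⬛⬛
❓❓❓❓⬛⬛⬜⬜📦⬜⬜⬛
❓❓❓❓⬜⬜🔴⬜⬜⬜⬜⬜
❓❓❓❓⬛⬛⬜⬜⬜⬜⬜⬛
❓❓❓❓⬛⬛⬛⬛⬛⬛⬛⬛
❓❓❓❓⬛⬛⬛⬛⬛⬛⬛⬛
❓❓❓❓❓❓❓❓❓❓❓❓
❓❓❓❓❓❓❓❓❓❓❓❓

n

❓❓❓❓❓❓❓❓❓❓❓❓
❓❓❓❓❓❓❓❓❓❓❓❓
❓❓❓❓❓❓❓❓❓❓❓❓
❓❓❓❓❓❓❓❓❓❓❓❓
❓❓❓❓⬛⬛⬛⬛⬛⬛⬛⬛
❓❓❓❓⬛⬛⬛⬛⬛⬛⬛⬛
❓❓❓❓⬛⬛🔴⬜📦⬜⬜⬛
❓❓❓❓⬜⬜⬜⬜⬜⬜⬜⬜
❓❓❓❓⬛⬛⬜⬜⬜⬜⬜⬛
❓❓❓❓⬛⬛⬛⬛⬛⬛⬛⬛
❓❓❓❓⬛⬛⬛⬛⬛⬛⬛⬛
❓❓❓❓❓❓❓❓❓❓❓❓

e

❓❓❓❓❓❓❓❓❓❓❓❓
❓❓❓❓❓❓❓❓❓❓❓❓
❓❓❓❓❓❓❓❓❓❓❓❓
❓❓❓❓❓❓❓❓❓❓❓❓
❓❓❓⬛⬛⬛⬛⬛⬛⬛⬛⬛
❓❓❓⬛⬛⬛⬛⬛⬛⬛⬛⬛
❓❓❓⬛⬛⬜🔴📦⬜⬜⬛⬛
❓❓❓⬜⬜⬜⬜⬜⬜⬜⬜⬜
❓❓❓⬛⬛⬜⬜⬜⬜⬜⬛⬛
❓❓❓⬛⬛⬛⬛⬛⬛⬛⬛⬛
❓❓❓⬛⬛⬛⬛⬛⬛⬛⬛⬛
❓❓❓❓❓❓❓❓❓❓❓❓

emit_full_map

⬛⬛⬛⬛⬛⬛⬛⬛⬛⬜⬛⬛
⬛⬛⬛⬛⬛⬛⬛⬛⬛⬜⬛⬛
⬛⬛⬜🔴📦⬜⬜⬛⬛⬜⬛⬛
⬜⬜⬜⬜⬜⬜⬜⬜⬜⬜⬛⬛
⬛⬛⬜⬜⬜⬜⬜⬛⬛⬛⬛⬛
⬛⬛⬛⬛⬛⬛⬛⬛⬛⬛⬛⬛
⬛⬛⬛⬛⬛⬛⬛⬛⬛❓❓❓


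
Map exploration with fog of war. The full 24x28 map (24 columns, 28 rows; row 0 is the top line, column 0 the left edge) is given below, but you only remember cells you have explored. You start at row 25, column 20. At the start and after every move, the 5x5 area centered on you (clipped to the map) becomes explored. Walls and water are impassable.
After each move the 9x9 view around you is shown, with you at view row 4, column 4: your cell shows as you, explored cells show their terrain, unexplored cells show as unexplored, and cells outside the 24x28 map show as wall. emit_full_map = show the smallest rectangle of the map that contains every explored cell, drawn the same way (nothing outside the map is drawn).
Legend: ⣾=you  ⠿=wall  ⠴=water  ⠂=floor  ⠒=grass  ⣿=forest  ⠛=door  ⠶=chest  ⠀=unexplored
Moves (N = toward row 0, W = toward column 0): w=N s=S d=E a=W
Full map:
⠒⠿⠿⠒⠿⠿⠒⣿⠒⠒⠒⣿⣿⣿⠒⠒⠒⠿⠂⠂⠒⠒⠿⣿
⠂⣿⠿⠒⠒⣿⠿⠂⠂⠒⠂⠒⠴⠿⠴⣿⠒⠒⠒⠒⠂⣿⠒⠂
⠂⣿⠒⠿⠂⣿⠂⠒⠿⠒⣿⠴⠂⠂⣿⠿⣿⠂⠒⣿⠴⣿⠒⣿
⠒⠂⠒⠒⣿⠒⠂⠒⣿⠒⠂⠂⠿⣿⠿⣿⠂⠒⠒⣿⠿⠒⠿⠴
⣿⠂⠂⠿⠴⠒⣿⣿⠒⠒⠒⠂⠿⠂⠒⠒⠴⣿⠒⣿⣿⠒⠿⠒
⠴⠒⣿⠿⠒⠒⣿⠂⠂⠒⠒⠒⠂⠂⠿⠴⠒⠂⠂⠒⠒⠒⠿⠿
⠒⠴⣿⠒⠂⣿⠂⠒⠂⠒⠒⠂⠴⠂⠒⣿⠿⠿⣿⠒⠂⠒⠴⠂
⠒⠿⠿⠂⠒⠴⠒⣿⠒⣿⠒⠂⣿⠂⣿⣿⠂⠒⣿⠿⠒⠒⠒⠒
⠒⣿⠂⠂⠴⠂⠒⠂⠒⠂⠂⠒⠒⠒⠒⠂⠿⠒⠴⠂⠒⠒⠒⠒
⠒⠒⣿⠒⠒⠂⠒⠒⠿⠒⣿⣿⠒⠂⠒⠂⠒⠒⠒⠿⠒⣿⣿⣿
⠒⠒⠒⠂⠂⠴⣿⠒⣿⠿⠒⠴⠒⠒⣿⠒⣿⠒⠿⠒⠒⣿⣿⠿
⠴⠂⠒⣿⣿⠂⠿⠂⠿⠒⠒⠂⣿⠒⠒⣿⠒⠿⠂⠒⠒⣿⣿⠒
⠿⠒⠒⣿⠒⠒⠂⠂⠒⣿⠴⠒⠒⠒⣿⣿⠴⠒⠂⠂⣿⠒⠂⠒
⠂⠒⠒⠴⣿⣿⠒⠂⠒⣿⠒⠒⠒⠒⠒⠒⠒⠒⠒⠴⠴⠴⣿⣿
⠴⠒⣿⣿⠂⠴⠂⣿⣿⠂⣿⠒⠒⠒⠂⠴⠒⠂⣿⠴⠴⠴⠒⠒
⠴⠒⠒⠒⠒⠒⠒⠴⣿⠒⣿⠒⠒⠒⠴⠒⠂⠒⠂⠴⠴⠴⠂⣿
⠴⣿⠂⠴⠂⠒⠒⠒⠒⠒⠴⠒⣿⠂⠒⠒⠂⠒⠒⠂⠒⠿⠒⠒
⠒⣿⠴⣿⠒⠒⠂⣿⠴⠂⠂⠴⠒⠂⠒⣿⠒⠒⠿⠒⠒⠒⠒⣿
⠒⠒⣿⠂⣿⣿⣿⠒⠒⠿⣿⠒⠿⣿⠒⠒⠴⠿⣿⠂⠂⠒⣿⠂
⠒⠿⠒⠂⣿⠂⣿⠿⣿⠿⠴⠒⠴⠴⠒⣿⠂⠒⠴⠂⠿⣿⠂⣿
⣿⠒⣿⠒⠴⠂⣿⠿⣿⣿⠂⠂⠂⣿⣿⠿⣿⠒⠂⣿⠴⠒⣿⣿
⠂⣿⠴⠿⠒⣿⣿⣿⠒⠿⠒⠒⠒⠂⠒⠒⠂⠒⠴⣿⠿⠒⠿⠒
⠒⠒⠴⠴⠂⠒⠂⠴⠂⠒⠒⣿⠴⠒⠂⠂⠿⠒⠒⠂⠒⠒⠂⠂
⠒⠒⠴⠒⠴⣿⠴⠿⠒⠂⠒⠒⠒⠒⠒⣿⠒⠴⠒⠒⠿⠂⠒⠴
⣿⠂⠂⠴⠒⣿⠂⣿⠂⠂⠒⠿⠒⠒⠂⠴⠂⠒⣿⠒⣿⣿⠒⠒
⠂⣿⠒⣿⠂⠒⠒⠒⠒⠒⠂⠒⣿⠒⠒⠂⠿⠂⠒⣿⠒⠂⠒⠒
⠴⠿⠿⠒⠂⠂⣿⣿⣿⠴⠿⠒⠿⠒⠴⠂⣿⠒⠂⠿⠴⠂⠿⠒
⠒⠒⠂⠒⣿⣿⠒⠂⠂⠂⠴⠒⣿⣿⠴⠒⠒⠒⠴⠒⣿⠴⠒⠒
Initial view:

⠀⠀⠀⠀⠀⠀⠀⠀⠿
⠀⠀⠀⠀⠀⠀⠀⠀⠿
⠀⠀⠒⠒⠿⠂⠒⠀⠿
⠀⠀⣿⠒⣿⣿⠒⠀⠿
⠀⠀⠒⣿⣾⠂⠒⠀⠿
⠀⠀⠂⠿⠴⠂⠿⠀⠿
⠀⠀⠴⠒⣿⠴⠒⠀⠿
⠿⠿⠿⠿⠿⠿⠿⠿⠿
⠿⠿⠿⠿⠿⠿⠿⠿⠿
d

⠀⠀⠀⠀⠀⠀⠀⠿⠿
⠀⠀⠀⠀⠀⠀⠀⠿⠿
⠀⠒⠒⠿⠂⠒⠴⠿⠿
⠀⣿⠒⣿⣿⠒⠒⠿⠿
⠀⠒⣿⠒⣾⠒⠒⠿⠿
⠀⠂⠿⠴⠂⠿⠒⠿⠿
⠀⠴⠒⣿⠴⠒⠒⠿⠿
⠿⠿⠿⠿⠿⠿⠿⠿⠿
⠿⠿⠿⠿⠿⠿⠿⠿⠿

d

⠀⠀⠀⠀⠀⠀⠿⠿⠿
⠀⠀⠀⠀⠀⠀⠿⠿⠿
⠒⠒⠿⠂⠒⠴⠿⠿⠿
⣿⠒⣿⣿⠒⠒⠿⠿⠿
⠒⣿⠒⠂⣾⠒⠿⠿⠿
⠂⠿⠴⠂⠿⠒⠿⠿⠿
⠴⠒⣿⠴⠒⠒⠿⠿⠿
⠿⠿⠿⠿⠿⠿⠿⠿⠿
⠿⠿⠿⠿⠿⠿⠿⠿⠿

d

⠀⠀⠀⠀⠀⠿⠿⠿⠿
⠀⠀⠀⠀⠀⠿⠿⠿⠿
⠒⠿⠂⠒⠴⠿⠿⠿⠿
⠒⣿⣿⠒⠒⠿⠿⠿⠿
⣿⠒⠂⠒⣾⠿⠿⠿⠿
⠿⠴⠂⠿⠒⠿⠿⠿⠿
⠒⣿⠴⠒⠒⠿⠿⠿⠿
⠿⠿⠿⠿⠿⠿⠿⠿⠿
⠿⠿⠿⠿⠿⠿⠿⠿⠿

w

⠀⠀⠀⠀⠀⠿⠿⠿⠿
⠀⠀⠀⠀⠀⠿⠿⠿⠿
⠀⠀⠒⠂⠂⠿⠿⠿⠿
⠒⠿⠂⠒⠴⠿⠿⠿⠿
⠒⣿⣿⠒⣾⠿⠿⠿⠿
⣿⠒⠂⠒⠒⠿⠿⠿⠿
⠿⠴⠂⠿⠒⠿⠿⠿⠿
⠒⣿⠴⠒⠒⠿⠿⠿⠿
⠿⠿⠿⠿⠿⠿⠿⠿⠿

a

⠀⠀⠀⠀⠀⠀⠿⠿⠿
⠀⠀⠀⠀⠀⠀⠿⠿⠿
⠀⠀⠒⠒⠂⠂⠿⠿⠿
⠒⠒⠿⠂⠒⠴⠿⠿⠿
⣿⠒⣿⣿⣾⠒⠿⠿⠿
⠒⣿⠒⠂⠒⠒⠿⠿⠿
⠂⠿⠴⠂⠿⠒⠿⠿⠿
⠴⠒⣿⠴⠒⠒⠿⠿⠿
⠿⠿⠿⠿⠿⠿⠿⠿⠿

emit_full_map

⠀⠀⠒⠒⠂⠂
⠒⠒⠿⠂⠒⠴
⣿⠒⣿⣿⣾⠒
⠒⣿⠒⠂⠒⠒
⠂⠿⠴⠂⠿⠒
⠴⠒⣿⠴⠒⠒

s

⠀⠀⠀⠀⠀⠀⠿⠿⠿
⠀⠀⠒⠒⠂⠂⠿⠿⠿
⠒⠒⠿⠂⠒⠴⠿⠿⠿
⣿⠒⣿⣿⠒⠒⠿⠿⠿
⠒⣿⠒⠂⣾⠒⠿⠿⠿
⠂⠿⠴⠂⠿⠒⠿⠿⠿
⠴⠒⣿⠴⠒⠒⠿⠿⠿
⠿⠿⠿⠿⠿⠿⠿⠿⠿
⠿⠿⠿⠿⠿⠿⠿⠿⠿

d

⠀⠀⠀⠀⠀⠿⠿⠿⠿
⠀⠒⠒⠂⠂⠿⠿⠿⠿
⠒⠿⠂⠒⠴⠿⠿⠿⠿
⠒⣿⣿⠒⠒⠿⠿⠿⠿
⣿⠒⠂⠒⣾⠿⠿⠿⠿
⠿⠴⠂⠿⠒⠿⠿⠿⠿
⠒⣿⠴⠒⠒⠿⠿⠿⠿
⠿⠿⠿⠿⠿⠿⠿⠿⠿
⠿⠿⠿⠿⠿⠿⠿⠿⠿

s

⠀⠒⠒⠂⠂⠿⠿⠿⠿
⠒⠿⠂⠒⠴⠿⠿⠿⠿
⠒⣿⣿⠒⠒⠿⠿⠿⠿
⣿⠒⠂⠒⠒⠿⠿⠿⠿
⠿⠴⠂⠿⣾⠿⠿⠿⠿
⠒⣿⠴⠒⠒⠿⠿⠿⠿
⠿⠿⠿⠿⠿⠿⠿⠿⠿
⠿⠿⠿⠿⠿⠿⠿⠿⠿
⠿⠿⠿⠿⠿⠿⠿⠿⠿

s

⠒⠿⠂⠒⠴⠿⠿⠿⠿
⠒⣿⣿⠒⠒⠿⠿⠿⠿
⣿⠒⠂⠒⠒⠿⠿⠿⠿
⠿⠴⠂⠿⠒⠿⠿⠿⠿
⠒⣿⠴⠒⣾⠿⠿⠿⠿
⠿⠿⠿⠿⠿⠿⠿⠿⠿
⠿⠿⠿⠿⠿⠿⠿⠿⠿
⠿⠿⠿⠿⠿⠿⠿⠿⠿
⠿⠿⠿⠿⠿⠿⠿⠿⠿

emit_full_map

⠀⠀⠒⠒⠂⠂
⠒⠒⠿⠂⠒⠴
⣿⠒⣿⣿⠒⠒
⠒⣿⠒⠂⠒⠒
⠂⠿⠴⠂⠿⠒
⠴⠒⣿⠴⠒⣾

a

⠒⠒⠿⠂⠒⠴⠿⠿⠿
⣿⠒⣿⣿⠒⠒⠿⠿⠿
⠒⣿⠒⠂⠒⠒⠿⠿⠿
⠂⠿⠴⠂⠿⠒⠿⠿⠿
⠴⠒⣿⠴⣾⠒⠿⠿⠿
⠿⠿⠿⠿⠿⠿⠿⠿⠿
⠿⠿⠿⠿⠿⠿⠿⠿⠿
⠿⠿⠿⠿⠿⠿⠿⠿⠿
⠿⠿⠿⠿⠿⠿⠿⠿⠿

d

⠒⠿⠂⠒⠴⠿⠿⠿⠿
⠒⣿⣿⠒⠒⠿⠿⠿⠿
⣿⠒⠂⠒⠒⠿⠿⠿⠿
⠿⠴⠂⠿⠒⠿⠿⠿⠿
⠒⣿⠴⠒⣾⠿⠿⠿⠿
⠿⠿⠿⠿⠿⠿⠿⠿⠿
⠿⠿⠿⠿⠿⠿⠿⠿⠿
⠿⠿⠿⠿⠿⠿⠿⠿⠿
⠿⠿⠿⠿⠿⠿⠿⠿⠿

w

⠀⠒⠒⠂⠂⠿⠿⠿⠿
⠒⠿⠂⠒⠴⠿⠿⠿⠿
⠒⣿⣿⠒⠒⠿⠿⠿⠿
⣿⠒⠂⠒⠒⠿⠿⠿⠿
⠿⠴⠂⠿⣾⠿⠿⠿⠿
⠒⣿⠴⠒⠒⠿⠿⠿⠿
⠿⠿⠿⠿⠿⠿⠿⠿⠿
⠿⠿⠿⠿⠿⠿⠿⠿⠿
⠿⠿⠿⠿⠿⠿⠿⠿⠿

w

⠀⠀⠀⠀⠀⠿⠿⠿⠿
⠀⠒⠒⠂⠂⠿⠿⠿⠿
⠒⠿⠂⠒⠴⠿⠿⠿⠿
⠒⣿⣿⠒⠒⠿⠿⠿⠿
⣿⠒⠂⠒⣾⠿⠿⠿⠿
⠿⠴⠂⠿⠒⠿⠿⠿⠿
⠒⣿⠴⠒⠒⠿⠿⠿⠿
⠿⠿⠿⠿⠿⠿⠿⠿⠿
⠿⠿⠿⠿⠿⠿⠿⠿⠿

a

⠀⠀⠀⠀⠀⠀⠿⠿⠿
⠀⠀⠒⠒⠂⠂⠿⠿⠿
⠒⠒⠿⠂⠒⠴⠿⠿⠿
⣿⠒⣿⣿⠒⠒⠿⠿⠿
⠒⣿⠒⠂⣾⠒⠿⠿⠿
⠂⠿⠴⠂⠿⠒⠿⠿⠿
⠴⠒⣿⠴⠒⠒⠿⠿⠿
⠿⠿⠿⠿⠿⠿⠿⠿⠿
⠿⠿⠿⠿⠿⠿⠿⠿⠿
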